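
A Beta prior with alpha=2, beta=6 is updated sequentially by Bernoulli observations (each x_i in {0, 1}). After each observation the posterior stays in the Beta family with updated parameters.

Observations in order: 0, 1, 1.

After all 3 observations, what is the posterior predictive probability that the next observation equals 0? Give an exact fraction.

7/11

obs 1: x=0 → posterior Beta(2, 7)
obs 2: x=1 → posterior Beta(3, 7)
obs 3: x=1 → posterior Beta(4, 7)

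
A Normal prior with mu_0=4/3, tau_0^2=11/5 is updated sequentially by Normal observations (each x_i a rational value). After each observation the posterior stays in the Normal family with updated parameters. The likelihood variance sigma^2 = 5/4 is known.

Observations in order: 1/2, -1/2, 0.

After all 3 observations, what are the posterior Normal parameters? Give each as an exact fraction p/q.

mu_0=100/471, tau_0^2=55/157

obs 1: x=1/2 → posterior Normal(166/207, 55/69)
obs 2: x=-1/2 → posterior Normal(100/339, 55/113)
obs 3: x=0 → posterior Normal(100/471, 55/157)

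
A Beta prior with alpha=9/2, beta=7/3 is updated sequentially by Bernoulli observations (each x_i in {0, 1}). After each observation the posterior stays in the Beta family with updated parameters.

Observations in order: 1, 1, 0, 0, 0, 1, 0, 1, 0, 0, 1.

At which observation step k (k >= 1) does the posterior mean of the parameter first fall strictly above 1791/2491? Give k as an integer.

k = 2

obs 1: x=1 → posterior Beta(11/2, 7/3)
obs 2: x=1 → posterior Beta(13/2, 7/3)
obs 3: x=0 → posterior Beta(13/2, 10/3)
obs 4: x=0 → posterior Beta(13/2, 13/3)
obs 5: x=0 → posterior Beta(13/2, 16/3)
obs 6: x=1 → posterior Beta(15/2, 16/3)
obs 7: x=0 → posterior Beta(15/2, 19/3)
obs 8: x=1 → posterior Beta(17/2, 19/3)
obs 9: x=0 → posterior Beta(17/2, 22/3)
obs 10: x=0 → posterior Beta(17/2, 25/3)
obs 11: x=1 → posterior Beta(19/2, 25/3)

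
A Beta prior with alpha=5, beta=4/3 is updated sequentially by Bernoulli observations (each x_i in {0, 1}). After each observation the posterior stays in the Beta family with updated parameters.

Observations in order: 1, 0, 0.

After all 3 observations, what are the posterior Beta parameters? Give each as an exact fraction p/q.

obs 1: x=1 → posterior Beta(6, 4/3)
obs 2: x=0 → posterior Beta(6, 7/3)
obs 3: x=0 → posterior Beta(6, 10/3)

alpha=6, beta=10/3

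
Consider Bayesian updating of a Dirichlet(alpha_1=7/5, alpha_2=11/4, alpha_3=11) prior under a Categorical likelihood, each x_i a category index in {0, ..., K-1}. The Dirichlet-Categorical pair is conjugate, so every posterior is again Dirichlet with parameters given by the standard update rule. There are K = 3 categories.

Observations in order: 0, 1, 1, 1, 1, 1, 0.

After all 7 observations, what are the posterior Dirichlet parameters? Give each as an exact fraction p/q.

obs 1: x=0 → posterior Dirichlet(12/5, 11/4, 11)
obs 2: x=1 → posterior Dirichlet(12/5, 15/4, 11)
obs 3: x=1 → posterior Dirichlet(12/5, 19/4, 11)
obs 4: x=1 → posterior Dirichlet(12/5, 23/4, 11)
obs 5: x=1 → posterior Dirichlet(12/5, 27/4, 11)
obs 6: x=1 → posterior Dirichlet(12/5, 31/4, 11)
obs 7: x=0 → posterior Dirichlet(17/5, 31/4, 11)

alpha_1=17/5, alpha_2=31/4, alpha_3=11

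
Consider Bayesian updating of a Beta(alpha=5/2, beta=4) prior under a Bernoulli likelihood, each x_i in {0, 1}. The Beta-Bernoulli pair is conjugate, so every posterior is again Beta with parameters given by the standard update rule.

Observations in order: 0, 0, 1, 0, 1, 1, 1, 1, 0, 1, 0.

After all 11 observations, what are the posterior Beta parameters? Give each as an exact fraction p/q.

obs 1: x=0 → posterior Beta(5/2, 5)
obs 2: x=0 → posterior Beta(5/2, 6)
obs 3: x=1 → posterior Beta(7/2, 6)
obs 4: x=0 → posterior Beta(7/2, 7)
obs 5: x=1 → posterior Beta(9/2, 7)
obs 6: x=1 → posterior Beta(11/2, 7)
obs 7: x=1 → posterior Beta(13/2, 7)
obs 8: x=1 → posterior Beta(15/2, 7)
obs 9: x=0 → posterior Beta(15/2, 8)
obs 10: x=1 → posterior Beta(17/2, 8)
obs 11: x=0 → posterior Beta(17/2, 9)

alpha=17/2, beta=9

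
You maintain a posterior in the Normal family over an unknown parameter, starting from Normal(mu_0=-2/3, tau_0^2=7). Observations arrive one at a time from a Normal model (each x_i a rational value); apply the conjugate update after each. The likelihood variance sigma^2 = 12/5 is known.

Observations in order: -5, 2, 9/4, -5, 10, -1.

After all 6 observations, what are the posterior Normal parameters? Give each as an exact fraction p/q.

obs 1: x=-5 → posterior Normal(-183/47, 84/47)
obs 2: x=2 → posterior Normal(-113/82, 42/41)
obs 3: x=9/4 → posterior Normal(-137/468, 28/39)
obs 4: x=-5 → posterior Normal(-837/608, 21/38)
obs 5: x=10 → posterior Normal(563/748, 84/187)
obs 6: x=-1 → posterior Normal(141/296, 14/37)

mu_0=141/296, tau_0^2=14/37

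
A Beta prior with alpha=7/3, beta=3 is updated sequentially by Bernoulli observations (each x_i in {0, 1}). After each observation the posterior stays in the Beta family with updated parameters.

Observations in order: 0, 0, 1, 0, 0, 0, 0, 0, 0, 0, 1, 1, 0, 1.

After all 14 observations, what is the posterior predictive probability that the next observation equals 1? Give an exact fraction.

19/58

obs 1: x=0 → posterior Beta(7/3, 4)
obs 2: x=0 → posterior Beta(7/3, 5)
obs 3: x=1 → posterior Beta(10/3, 5)
obs 4: x=0 → posterior Beta(10/3, 6)
obs 5: x=0 → posterior Beta(10/3, 7)
obs 6: x=0 → posterior Beta(10/3, 8)
obs 7: x=0 → posterior Beta(10/3, 9)
obs 8: x=0 → posterior Beta(10/3, 10)
obs 9: x=0 → posterior Beta(10/3, 11)
obs 10: x=0 → posterior Beta(10/3, 12)
obs 11: x=1 → posterior Beta(13/3, 12)
obs 12: x=1 → posterior Beta(16/3, 12)
obs 13: x=0 → posterior Beta(16/3, 13)
obs 14: x=1 → posterior Beta(19/3, 13)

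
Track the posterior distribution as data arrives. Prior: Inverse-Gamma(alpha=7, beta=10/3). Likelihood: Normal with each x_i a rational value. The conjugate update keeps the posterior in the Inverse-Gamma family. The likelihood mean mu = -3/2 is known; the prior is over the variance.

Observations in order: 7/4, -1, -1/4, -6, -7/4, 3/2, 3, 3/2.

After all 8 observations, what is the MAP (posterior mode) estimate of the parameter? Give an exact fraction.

3725/1152

obs 1: x=7/4 → posterior Inverse-Gamma(15/2, 827/96)
obs 2: x=-1 → posterior Inverse-Gamma(8, 839/96)
obs 3: x=-1/4 → posterior Inverse-Gamma(17/2, 457/48)
obs 4: x=-6 → posterior Inverse-Gamma(9, 943/48)
obs 5: x=-7/4 → posterior Inverse-Gamma(19/2, 1889/96)
obs 6: x=3/2 → posterior Inverse-Gamma(10, 2321/96)
obs 7: x=3 → posterior Inverse-Gamma(21/2, 3293/96)
obs 8: x=3/2 → posterior Inverse-Gamma(11, 3725/96)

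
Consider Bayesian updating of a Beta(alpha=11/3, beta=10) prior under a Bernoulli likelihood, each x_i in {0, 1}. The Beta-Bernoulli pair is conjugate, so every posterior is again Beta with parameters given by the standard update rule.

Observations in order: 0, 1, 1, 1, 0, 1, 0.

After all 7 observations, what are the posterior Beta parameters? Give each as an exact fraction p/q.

obs 1: x=0 → posterior Beta(11/3, 11)
obs 2: x=1 → posterior Beta(14/3, 11)
obs 3: x=1 → posterior Beta(17/3, 11)
obs 4: x=1 → posterior Beta(20/3, 11)
obs 5: x=0 → posterior Beta(20/3, 12)
obs 6: x=1 → posterior Beta(23/3, 12)
obs 7: x=0 → posterior Beta(23/3, 13)

alpha=23/3, beta=13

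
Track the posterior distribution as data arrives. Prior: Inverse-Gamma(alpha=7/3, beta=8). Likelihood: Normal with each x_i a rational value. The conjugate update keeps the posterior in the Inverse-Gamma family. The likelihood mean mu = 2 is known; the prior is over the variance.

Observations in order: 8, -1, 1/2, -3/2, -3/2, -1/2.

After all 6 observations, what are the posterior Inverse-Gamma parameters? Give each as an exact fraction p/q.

obs 1: x=8 → posterior Inverse-Gamma(17/6, 26)
obs 2: x=-1 → posterior Inverse-Gamma(10/3, 61/2)
obs 3: x=1/2 → posterior Inverse-Gamma(23/6, 253/8)
obs 4: x=-3/2 → posterior Inverse-Gamma(13/3, 151/4)
obs 5: x=-3/2 → posterior Inverse-Gamma(29/6, 351/8)
obs 6: x=-1/2 → posterior Inverse-Gamma(16/3, 47)

alpha=16/3, beta=47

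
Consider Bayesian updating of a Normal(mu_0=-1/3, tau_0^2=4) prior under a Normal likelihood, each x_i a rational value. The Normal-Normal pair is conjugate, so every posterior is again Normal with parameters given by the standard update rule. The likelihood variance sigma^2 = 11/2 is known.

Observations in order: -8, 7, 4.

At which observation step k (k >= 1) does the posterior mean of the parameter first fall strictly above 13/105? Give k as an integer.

obs 1: x=-8 → posterior Normal(-203/57, 44/19)
obs 2: x=7 → posterior Normal(-35/81, 44/27)
obs 3: x=4 → posterior Normal(61/105, 44/35)

k = 3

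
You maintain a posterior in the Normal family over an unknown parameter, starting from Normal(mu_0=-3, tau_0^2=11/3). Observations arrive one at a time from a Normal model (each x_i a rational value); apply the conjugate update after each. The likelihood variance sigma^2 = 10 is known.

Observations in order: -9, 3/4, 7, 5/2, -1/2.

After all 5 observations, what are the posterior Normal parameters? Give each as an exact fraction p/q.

mu_0=-327/340, tau_0^2=22/17

obs 1: x=-9 → posterior Normal(-189/41, 110/41)
obs 2: x=3/4 → posterior Normal(-723/208, 55/26)
obs 3: x=7 → posterior Normal(-415/252, 110/63)
obs 4: x=5/2 → posterior Normal(-305/296, 55/37)
obs 5: x=-1/2 → posterior Normal(-327/340, 22/17)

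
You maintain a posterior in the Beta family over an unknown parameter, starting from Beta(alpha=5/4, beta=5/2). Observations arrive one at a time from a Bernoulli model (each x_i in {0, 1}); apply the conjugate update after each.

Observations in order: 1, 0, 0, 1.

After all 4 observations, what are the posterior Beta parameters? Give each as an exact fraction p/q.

obs 1: x=1 → posterior Beta(9/4, 5/2)
obs 2: x=0 → posterior Beta(9/4, 7/2)
obs 3: x=0 → posterior Beta(9/4, 9/2)
obs 4: x=1 → posterior Beta(13/4, 9/2)

alpha=13/4, beta=9/2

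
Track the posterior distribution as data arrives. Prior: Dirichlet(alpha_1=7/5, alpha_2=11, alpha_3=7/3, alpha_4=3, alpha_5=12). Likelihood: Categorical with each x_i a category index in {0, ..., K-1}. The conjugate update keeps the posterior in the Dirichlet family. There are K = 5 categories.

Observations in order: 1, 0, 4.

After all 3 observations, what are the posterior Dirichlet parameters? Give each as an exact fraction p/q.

alpha_1=12/5, alpha_2=12, alpha_3=7/3, alpha_4=3, alpha_5=13

obs 1: x=1 → posterior Dirichlet(7/5, 12, 7/3, 3, 12)
obs 2: x=0 → posterior Dirichlet(12/5, 12, 7/3, 3, 12)
obs 3: x=4 → posterior Dirichlet(12/5, 12, 7/3, 3, 13)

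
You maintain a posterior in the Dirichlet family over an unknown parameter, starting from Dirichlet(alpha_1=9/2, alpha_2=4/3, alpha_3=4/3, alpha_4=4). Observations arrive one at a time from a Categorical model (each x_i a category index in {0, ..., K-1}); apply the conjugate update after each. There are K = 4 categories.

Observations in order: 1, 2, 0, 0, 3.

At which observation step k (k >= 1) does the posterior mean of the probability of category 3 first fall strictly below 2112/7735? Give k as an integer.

obs 1: x=1 → posterior Dirichlet(9/2, 7/3, 4/3, 4)
obs 2: x=2 → posterior Dirichlet(9/2, 7/3, 7/3, 4)
obs 3: x=0 → posterior Dirichlet(11/2, 7/3, 7/3, 4)
obs 4: x=0 → posterior Dirichlet(13/2, 7/3, 7/3, 4)
obs 5: x=3 → posterior Dirichlet(13/2, 7/3, 7/3, 5)

k = 4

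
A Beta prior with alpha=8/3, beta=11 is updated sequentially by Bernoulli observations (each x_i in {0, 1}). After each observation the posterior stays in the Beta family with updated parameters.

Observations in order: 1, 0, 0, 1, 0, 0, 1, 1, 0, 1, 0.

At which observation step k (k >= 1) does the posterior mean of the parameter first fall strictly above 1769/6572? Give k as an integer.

obs 1: x=1 → posterior Beta(11/3, 11)
obs 2: x=0 → posterior Beta(11/3, 12)
obs 3: x=0 → posterior Beta(11/3, 13)
obs 4: x=1 → posterior Beta(14/3, 13)
obs 5: x=0 → posterior Beta(14/3, 14)
obs 6: x=0 → posterior Beta(14/3, 15)
obs 7: x=1 → posterior Beta(17/3, 15)
obs 8: x=1 → posterior Beta(20/3, 15)
obs 9: x=0 → posterior Beta(20/3, 16)
obs 10: x=1 → posterior Beta(23/3, 16)
obs 11: x=0 → posterior Beta(23/3, 17)

k = 7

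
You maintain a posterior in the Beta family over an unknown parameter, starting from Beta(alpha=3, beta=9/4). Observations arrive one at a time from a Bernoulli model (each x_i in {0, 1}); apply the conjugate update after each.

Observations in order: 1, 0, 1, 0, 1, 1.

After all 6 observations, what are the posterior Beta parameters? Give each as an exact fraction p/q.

alpha=7, beta=17/4

obs 1: x=1 → posterior Beta(4, 9/4)
obs 2: x=0 → posterior Beta(4, 13/4)
obs 3: x=1 → posterior Beta(5, 13/4)
obs 4: x=0 → posterior Beta(5, 17/4)
obs 5: x=1 → posterior Beta(6, 17/4)
obs 6: x=1 → posterior Beta(7, 17/4)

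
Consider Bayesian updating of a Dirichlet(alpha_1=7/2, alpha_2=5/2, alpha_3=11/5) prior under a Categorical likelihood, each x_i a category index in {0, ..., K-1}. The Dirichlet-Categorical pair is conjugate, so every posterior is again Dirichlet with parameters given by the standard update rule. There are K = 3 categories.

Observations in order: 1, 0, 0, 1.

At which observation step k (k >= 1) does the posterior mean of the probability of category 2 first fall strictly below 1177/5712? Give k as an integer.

k = 3

obs 1: x=1 → posterior Dirichlet(7/2, 7/2, 11/5)
obs 2: x=0 → posterior Dirichlet(9/2, 7/2, 11/5)
obs 3: x=0 → posterior Dirichlet(11/2, 7/2, 11/5)
obs 4: x=1 → posterior Dirichlet(11/2, 9/2, 11/5)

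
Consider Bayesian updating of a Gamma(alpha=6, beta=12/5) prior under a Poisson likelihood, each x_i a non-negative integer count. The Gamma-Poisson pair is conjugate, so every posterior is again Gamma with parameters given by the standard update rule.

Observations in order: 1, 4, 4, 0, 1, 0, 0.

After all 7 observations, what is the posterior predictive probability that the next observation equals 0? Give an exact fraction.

566977372488557307219621121/2857942574656970690381479936

obs 1: x=1 → posterior Gamma(7, 17/5)
obs 2: x=4 → posterior Gamma(11, 22/5)
obs 3: x=4 → posterior Gamma(15, 27/5)
obs 4: x=0 → posterior Gamma(15, 32/5)
obs 5: x=1 → posterior Gamma(16, 37/5)
obs 6: x=0 → posterior Gamma(16, 42/5)
obs 7: x=0 → posterior Gamma(16, 47/5)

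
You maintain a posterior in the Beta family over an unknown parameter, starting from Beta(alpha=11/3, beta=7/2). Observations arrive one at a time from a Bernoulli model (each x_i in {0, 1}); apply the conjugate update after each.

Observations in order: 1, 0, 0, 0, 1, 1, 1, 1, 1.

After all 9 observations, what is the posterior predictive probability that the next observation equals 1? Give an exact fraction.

obs 1: x=1 → posterior Beta(14/3, 7/2)
obs 2: x=0 → posterior Beta(14/3, 9/2)
obs 3: x=0 → posterior Beta(14/3, 11/2)
obs 4: x=0 → posterior Beta(14/3, 13/2)
obs 5: x=1 → posterior Beta(17/3, 13/2)
obs 6: x=1 → posterior Beta(20/3, 13/2)
obs 7: x=1 → posterior Beta(23/3, 13/2)
obs 8: x=1 → posterior Beta(26/3, 13/2)
obs 9: x=1 → posterior Beta(29/3, 13/2)

58/97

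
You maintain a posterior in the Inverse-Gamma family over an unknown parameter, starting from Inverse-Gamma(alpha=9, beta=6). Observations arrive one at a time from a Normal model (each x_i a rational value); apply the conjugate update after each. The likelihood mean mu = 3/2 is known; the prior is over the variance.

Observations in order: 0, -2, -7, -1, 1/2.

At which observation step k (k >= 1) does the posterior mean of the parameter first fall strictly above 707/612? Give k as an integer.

obs 1: x=0 → posterior Inverse-Gamma(19/2, 57/8)
obs 2: x=-2 → posterior Inverse-Gamma(10, 53/4)
obs 3: x=-7 → posterior Inverse-Gamma(21/2, 395/8)
obs 4: x=-1 → posterior Inverse-Gamma(11, 105/2)
obs 5: x=1/2 → posterior Inverse-Gamma(23/2, 53)

k = 2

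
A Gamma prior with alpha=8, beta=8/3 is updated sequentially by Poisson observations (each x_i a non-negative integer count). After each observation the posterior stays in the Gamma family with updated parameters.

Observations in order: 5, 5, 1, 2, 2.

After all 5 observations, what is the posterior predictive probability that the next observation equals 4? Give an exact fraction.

obs 1: x=5 → posterior Gamma(13, 11/3)
obs 2: x=5 → posterior Gamma(18, 14/3)
obs 3: x=1 → posterior Gamma(19, 17/3)
obs 4: x=2 → posterior Gamma(21, 20/3)
obs 5: x=2 → posterior Gamma(23, 23/3)

972507797092916503000085657809658025/6156119580207157310796674288400203776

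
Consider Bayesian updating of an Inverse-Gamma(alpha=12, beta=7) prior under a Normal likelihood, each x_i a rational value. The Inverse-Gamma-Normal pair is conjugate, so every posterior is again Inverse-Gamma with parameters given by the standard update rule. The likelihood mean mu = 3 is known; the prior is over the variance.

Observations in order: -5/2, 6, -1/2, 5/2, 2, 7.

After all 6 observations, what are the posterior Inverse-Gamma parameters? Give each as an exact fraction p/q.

alpha=15, beta=331/8

obs 1: x=-5/2 → posterior Inverse-Gamma(25/2, 177/8)
obs 2: x=6 → posterior Inverse-Gamma(13, 213/8)
obs 3: x=-1/2 → posterior Inverse-Gamma(27/2, 131/4)
obs 4: x=5/2 → posterior Inverse-Gamma(14, 263/8)
obs 5: x=2 → posterior Inverse-Gamma(29/2, 267/8)
obs 6: x=7 → posterior Inverse-Gamma(15, 331/8)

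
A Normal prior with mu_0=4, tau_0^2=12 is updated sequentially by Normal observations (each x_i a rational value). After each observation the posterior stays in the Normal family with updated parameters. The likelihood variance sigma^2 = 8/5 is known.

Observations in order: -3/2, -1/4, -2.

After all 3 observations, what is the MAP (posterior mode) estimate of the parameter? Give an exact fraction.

-193/188

obs 1: x=-3/2 → posterior Normal(-29/34, 24/17)
obs 2: x=-1/4 → posterior Normal(-73/128, 3/4)
obs 3: x=-2 → posterior Normal(-193/188, 24/47)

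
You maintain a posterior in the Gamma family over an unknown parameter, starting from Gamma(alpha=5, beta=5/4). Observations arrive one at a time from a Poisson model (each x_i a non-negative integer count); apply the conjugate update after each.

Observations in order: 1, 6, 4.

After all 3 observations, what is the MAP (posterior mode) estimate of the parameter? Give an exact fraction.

60/17

obs 1: x=1 → posterior Gamma(6, 9/4)
obs 2: x=6 → posterior Gamma(12, 13/4)
obs 3: x=4 → posterior Gamma(16, 17/4)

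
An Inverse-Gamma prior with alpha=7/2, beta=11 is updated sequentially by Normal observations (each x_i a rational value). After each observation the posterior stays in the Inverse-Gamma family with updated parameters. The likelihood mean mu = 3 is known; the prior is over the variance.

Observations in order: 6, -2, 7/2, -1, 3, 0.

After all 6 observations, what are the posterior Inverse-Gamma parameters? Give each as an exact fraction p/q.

alpha=13/2, beta=325/8

obs 1: x=6 → posterior Inverse-Gamma(4, 31/2)
obs 2: x=-2 → posterior Inverse-Gamma(9/2, 28)
obs 3: x=7/2 → posterior Inverse-Gamma(5, 225/8)
obs 4: x=-1 → posterior Inverse-Gamma(11/2, 289/8)
obs 5: x=3 → posterior Inverse-Gamma(6, 289/8)
obs 6: x=0 → posterior Inverse-Gamma(13/2, 325/8)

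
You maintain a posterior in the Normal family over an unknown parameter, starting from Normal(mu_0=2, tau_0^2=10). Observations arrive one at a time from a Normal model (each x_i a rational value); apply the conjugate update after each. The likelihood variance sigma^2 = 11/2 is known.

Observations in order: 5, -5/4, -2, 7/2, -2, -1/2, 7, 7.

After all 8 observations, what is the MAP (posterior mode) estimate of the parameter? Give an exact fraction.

119/57

obs 1: x=5 → posterior Normal(122/31, 110/31)
obs 2: x=-5/4 → posterior Normal(97/51, 110/51)
obs 3: x=-2 → posterior Normal(57/71, 110/71)
obs 4: x=7/2 → posterior Normal(127/91, 110/91)
obs 5: x=-2 → posterior Normal(29/37, 110/111)
obs 6: x=-1/2 → posterior Normal(77/131, 110/131)
obs 7: x=7 → posterior Normal(217/151, 110/151)
obs 8: x=7 → posterior Normal(119/57, 110/171)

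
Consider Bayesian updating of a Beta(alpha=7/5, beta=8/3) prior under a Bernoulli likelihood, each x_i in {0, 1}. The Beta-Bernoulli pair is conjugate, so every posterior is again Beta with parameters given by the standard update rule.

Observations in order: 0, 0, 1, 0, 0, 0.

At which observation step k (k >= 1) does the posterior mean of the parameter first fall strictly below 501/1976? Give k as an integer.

obs 1: x=0 → posterior Beta(7/5, 11/3)
obs 2: x=0 → posterior Beta(7/5, 14/3)
obs 3: x=1 → posterior Beta(12/5, 14/3)
obs 4: x=0 → posterior Beta(12/5, 17/3)
obs 5: x=0 → posterior Beta(12/5, 20/3)
obs 6: x=0 → posterior Beta(12/5, 23/3)

k = 2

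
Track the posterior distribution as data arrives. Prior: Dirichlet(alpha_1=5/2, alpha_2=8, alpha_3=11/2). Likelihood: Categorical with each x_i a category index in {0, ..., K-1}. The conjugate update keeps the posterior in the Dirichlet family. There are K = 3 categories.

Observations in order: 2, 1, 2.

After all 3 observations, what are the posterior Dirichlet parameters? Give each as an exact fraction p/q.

alpha_1=5/2, alpha_2=9, alpha_3=15/2

obs 1: x=2 → posterior Dirichlet(5/2, 8, 13/2)
obs 2: x=1 → posterior Dirichlet(5/2, 9, 13/2)
obs 3: x=2 → posterior Dirichlet(5/2, 9, 15/2)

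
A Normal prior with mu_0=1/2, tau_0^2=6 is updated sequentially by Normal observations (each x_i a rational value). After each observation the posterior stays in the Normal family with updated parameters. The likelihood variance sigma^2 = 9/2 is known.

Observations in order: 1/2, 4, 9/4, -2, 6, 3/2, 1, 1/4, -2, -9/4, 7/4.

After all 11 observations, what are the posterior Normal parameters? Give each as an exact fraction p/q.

mu_0=91/94, tau_0^2=18/47

obs 1: x=1/2 → posterior Normal(1/2, 18/7)
obs 2: x=4 → posterior Normal(39/22, 18/11)
obs 3: x=9/4 → posterior Normal(19/10, 6/5)
obs 4: x=-2 → posterior Normal(41/38, 18/19)
obs 5: x=6 → posterior Normal(89/46, 18/23)
obs 6: x=3/2 → posterior Normal(101/54, 2/3)
obs 7: x=1 → posterior Normal(109/62, 18/31)
obs 8: x=1/4 → posterior Normal(111/70, 18/35)
obs 9: x=-2 → posterior Normal(95/78, 6/13)
obs 10: x=-9/4 → posterior Normal(77/86, 18/43)
obs 11: x=7/4 → posterior Normal(91/94, 18/47)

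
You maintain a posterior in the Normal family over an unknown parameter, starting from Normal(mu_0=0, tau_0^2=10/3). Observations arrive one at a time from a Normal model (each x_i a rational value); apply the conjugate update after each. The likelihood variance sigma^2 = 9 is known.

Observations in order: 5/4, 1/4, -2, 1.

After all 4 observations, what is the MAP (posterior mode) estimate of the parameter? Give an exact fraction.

obs 1: x=5/4 → posterior Normal(25/74, 90/37)
obs 2: x=1/4 → posterior Normal(15/47, 90/47)
obs 3: x=-2 → posterior Normal(-5/57, 30/19)
obs 4: x=1 → posterior Normal(5/67, 90/67)

5/67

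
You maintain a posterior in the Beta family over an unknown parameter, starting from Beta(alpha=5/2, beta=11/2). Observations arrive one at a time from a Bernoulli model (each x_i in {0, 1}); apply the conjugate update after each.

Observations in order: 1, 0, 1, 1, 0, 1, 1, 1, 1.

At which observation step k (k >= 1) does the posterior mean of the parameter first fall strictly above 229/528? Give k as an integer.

k = 4

obs 1: x=1 → posterior Beta(7/2, 11/2)
obs 2: x=0 → posterior Beta(7/2, 13/2)
obs 3: x=1 → posterior Beta(9/2, 13/2)
obs 4: x=1 → posterior Beta(11/2, 13/2)
obs 5: x=0 → posterior Beta(11/2, 15/2)
obs 6: x=1 → posterior Beta(13/2, 15/2)
obs 7: x=1 → posterior Beta(15/2, 15/2)
obs 8: x=1 → posterior Beta(17/2, 15/2)
obs 9: x=1 → posterior Beta(19/2, 15/2)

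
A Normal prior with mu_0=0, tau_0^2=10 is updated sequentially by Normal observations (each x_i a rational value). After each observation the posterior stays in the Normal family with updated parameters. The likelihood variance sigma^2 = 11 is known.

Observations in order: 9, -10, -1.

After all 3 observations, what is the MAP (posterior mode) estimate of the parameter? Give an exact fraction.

obs 1: x=9 → posterior Normal(30/7, 110/21)
obs 2: x=-10 → posterior Normal(-10/31, 110/31)
obs 3: x=-1 → posterior Normal(-20/41, 110/41)

-20/41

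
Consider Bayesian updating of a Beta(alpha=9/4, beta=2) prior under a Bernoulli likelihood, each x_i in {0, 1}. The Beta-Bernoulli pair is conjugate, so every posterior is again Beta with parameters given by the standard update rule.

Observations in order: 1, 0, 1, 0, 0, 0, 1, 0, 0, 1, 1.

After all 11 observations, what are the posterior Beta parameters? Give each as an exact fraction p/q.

alpha=29/4, beta=8

obs 1: x=1 → posterior Beta(13/4, 2)
obs 2: x=0 → posterior Beta(13/4, 3)
obs 3: x=1 → posterior Beta(17/4, 3)
obs 4: x=0 → posterior Beta(17/4, 4)
obs 5: x=0 → posterior Beta(17/4, 5)
obs 6: x=0 → posterior Beta(17/4, 6)
obs 7: x=1 → posterior Beta(21/4, 6)
obs 8: x=0 → posterior Beta(21/4, 7)
obs 9: x=0 → posterior Beta(21/4, 8)
obs 10: x=1 → posterior Beta(25/4, 8)
obs 11: x=1 → posterior Beta(29/4, 8)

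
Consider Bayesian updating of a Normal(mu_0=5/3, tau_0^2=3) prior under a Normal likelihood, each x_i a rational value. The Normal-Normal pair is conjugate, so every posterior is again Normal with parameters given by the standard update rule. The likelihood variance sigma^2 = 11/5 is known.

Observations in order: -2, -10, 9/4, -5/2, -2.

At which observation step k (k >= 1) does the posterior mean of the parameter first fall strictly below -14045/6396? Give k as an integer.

obs 1: x=-2 → posterior Normal(-35/78, 33/26)
obs 2: x=-10 → posterior Normal(-485/123, 33/41)
obs 3: x=9/4 → posterior Normal(-1535/672, 33/56)
obs 4: x=-5/2 → posterior Normal(-1985/852, 33/71)
obs 5: x=-2 → posterior Normal(-2345/1032, 33/86)

k = 2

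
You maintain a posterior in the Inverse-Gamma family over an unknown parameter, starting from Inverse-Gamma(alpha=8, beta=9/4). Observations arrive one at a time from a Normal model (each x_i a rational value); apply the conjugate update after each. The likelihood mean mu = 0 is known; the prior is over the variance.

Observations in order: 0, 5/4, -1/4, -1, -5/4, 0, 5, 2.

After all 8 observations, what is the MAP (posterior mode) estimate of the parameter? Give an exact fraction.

603/416

obs 1: x=0 → posterior Inverse-Gamma(17/2, 9/4)
obs 2: x=5/4 → posterior Inverse-Gamma(9, 97/32)
obs 3: x=-1/4 → posterior Inverse-Gamma(19/2, 49/16)
obs 4: x=-1 → posterior Inverse-Gamma(10, 57/16)
obs 5: x=-5/4 → posterior Inverse-Gamma(21/2, 139/32)
obs 6: x=0 → posterior Inverse-Gamma(11, 139/32)
obs 7: x=5 → posterior Inverse-Gamma(23/2, 539/32)
obs 8: x=2 → posterior Inverse-Gamma(12, 603/32)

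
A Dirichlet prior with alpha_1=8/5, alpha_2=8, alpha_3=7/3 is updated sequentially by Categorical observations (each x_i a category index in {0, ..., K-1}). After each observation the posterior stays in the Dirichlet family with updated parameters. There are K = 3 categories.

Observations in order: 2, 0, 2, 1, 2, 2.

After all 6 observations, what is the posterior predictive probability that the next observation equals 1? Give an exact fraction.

obs 1: x=2 → posterior Dirichlet(8/5, 8, 10/3)
obs 2: x=0 → posterior Dirichlet(13/5, 8, 10/3)
obs 3: x=2 → posterior Dirichlet(13/5, 8, 13/3)
obs 4: x=1 → posterior Dirichlet(13/5, 9, 13/3)
obs 5: x=2 → posterior Dirichlet(13/5, 9, 16/3)
obs 6: x=2 → posterior Dirichlet(13/5, 9, 19/3)

135/269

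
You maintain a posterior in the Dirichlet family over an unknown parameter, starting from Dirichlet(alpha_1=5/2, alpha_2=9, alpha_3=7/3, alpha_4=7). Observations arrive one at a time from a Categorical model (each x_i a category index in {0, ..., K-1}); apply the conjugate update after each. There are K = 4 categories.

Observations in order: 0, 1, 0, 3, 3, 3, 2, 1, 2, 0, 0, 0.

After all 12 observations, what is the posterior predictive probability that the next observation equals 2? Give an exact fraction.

obs 1: x=0 → posterior Dirichlet(7/2, 9, 7/3, 7)
obs 2: x=1 → posterior Dirichlet(7/2, 10, 7/3, 7)
obs 3: x=0 → posterior Dirichlet(9/2, 10, 7/3, 7)
obs 4: x=3 → posterior Dirichlet(9/2, 10, 7/3, 8)
obs 5: x=3 → posterior Dirichlet(9/2, 10, 7/3, 9)
obs 6: x=3 → posterior Dirichlet(9/2, 10, 7/3, 10)
obs 7: x=2 → posterior Dirichlet(9/2, 10, 10/3, 10)
obs 8: x=1 → posterior Dirichlet(9/2, 11, 10/3, 10)
obs 9: x=2 → posterior Dirichlet(9/2, 11, 13/3, 10)
obs 10: x=0 → posterior Dirichlet(11/2, 11, 13/3, 10)
obs 11: x=0 → posterior Dirichlet(13/2, 11, 13/3, 10)
obs 12: x=0 → posterior Dirichlet(15/2, 11, 13/3, 10)

26/197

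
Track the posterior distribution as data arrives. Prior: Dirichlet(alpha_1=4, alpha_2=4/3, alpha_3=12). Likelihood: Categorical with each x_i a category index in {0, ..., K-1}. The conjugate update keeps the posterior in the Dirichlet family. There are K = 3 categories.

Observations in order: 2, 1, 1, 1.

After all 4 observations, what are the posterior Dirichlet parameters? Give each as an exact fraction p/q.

alpha_1=4, alpha_2=13/3, alpha_3=13

obs 1: x=2 → posterior Dirichlet(4, 4/3, 13)
obs 2: x=1 → posterior Dirichlet(4, 7/3, 13)
obs 3: x=1 → posterior Dirichlet(4, 10/3, 13)
obs 4: x=1 → posterior Dirichlet(4, 13/3, 13)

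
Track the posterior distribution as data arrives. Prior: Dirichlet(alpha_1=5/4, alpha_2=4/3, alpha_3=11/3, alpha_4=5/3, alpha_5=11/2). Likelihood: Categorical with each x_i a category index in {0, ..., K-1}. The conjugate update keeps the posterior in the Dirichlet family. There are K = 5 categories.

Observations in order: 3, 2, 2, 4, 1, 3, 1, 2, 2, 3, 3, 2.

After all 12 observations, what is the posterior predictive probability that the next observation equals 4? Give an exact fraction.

obs 1: x=3 → posterior Dirichlet(5/4, 4/3, 11/3, 8/3, 11/2)
obs 2: x=2 → posterior Dirichlet(5/4, 4/3, 14/3, 8/3, 11/2)
obs 3: x=2 → posterior Dirichlet(5/4, 4/3, 17/3, 8/3, 11/2)
obs 4: x=4 → posterior Dirichlet(5/4, 4/3, 17/3, 8/3, 13/2)
obs 5: x=1 → posterior Dirichlet(5/4, 7/3, 17/3, 8/3, 13/2)
obs 6: x=3 → posterior Dirichlet(5/4, 7/3, 17/3, 11/3, 13/2)
obs 7: x=1 → posterior Dirichlet(5/4, 10/3, 17/3, 11/3, 13/2)
obs 8: x=2 → posterior Dirichlet(5/4, 10/3, 20/3, 11/3, 13/2)
obs 9: x=2 → posterior Dirichlet(5/4, 10/3, 23/3, 11/3, 13/2)
obs 10: x=3 → posterior Dirichlet(5/4, 10/3, 23/3, 14/3, 13/2)
obs 11: x=3 → posterior Dirichlet(5/4, 10/3, 23/3, 17/3, 13/2)
obs 12: x=2 → posterior Dirichlet(5/4, 10/3, 26/3, 17/3, 13/2)

78/305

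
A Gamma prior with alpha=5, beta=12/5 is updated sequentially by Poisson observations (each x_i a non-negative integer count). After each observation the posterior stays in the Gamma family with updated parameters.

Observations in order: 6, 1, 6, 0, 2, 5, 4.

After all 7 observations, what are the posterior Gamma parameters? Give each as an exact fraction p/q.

obs 1: x=6 → posterior Gamma(11, 17/5)
obs 2: x=1 → posterior Gamma(12, 22/5)
obs 3: x=6 → posterior Gamma(18, 27/5)
obs 4: x=0 → posterior Gamma(18, 32/5)
obs 5: x=2 → posterior Gamma(20, 37/5)
obs 6: x=5 → posterior Gamma(25, 42/5)
obs 7: x=4 → posterior Gamma(29, 47/5)

alpha=29, beta=47/5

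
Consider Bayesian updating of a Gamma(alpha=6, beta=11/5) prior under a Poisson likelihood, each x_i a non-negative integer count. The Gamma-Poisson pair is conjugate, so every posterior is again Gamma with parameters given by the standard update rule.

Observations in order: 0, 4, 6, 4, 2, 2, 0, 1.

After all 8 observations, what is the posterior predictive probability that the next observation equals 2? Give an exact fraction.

obs 1: x=0 → posterior Gamma(6, 16/5)
obs 2: x=4 → posterior Gamma(10, 21/5)
obs 3: x=6 → posterior Gamma(16, 26/5)
obs 4: x=4 → posterior Gamma(20, 31/5)
obs 5: x=2 → posterior Gamma(22, 36/5)
obs 6: x=2 → posterior Gamma(24, 41/5)
obs 7: x=0 → posterior Gamma(24, 46/5)
obs 8: x=1 → posterior Gamma(25, 51/5)

39726268366056473651891523929039841990478914375/158882743058298380799529422176000205278607835136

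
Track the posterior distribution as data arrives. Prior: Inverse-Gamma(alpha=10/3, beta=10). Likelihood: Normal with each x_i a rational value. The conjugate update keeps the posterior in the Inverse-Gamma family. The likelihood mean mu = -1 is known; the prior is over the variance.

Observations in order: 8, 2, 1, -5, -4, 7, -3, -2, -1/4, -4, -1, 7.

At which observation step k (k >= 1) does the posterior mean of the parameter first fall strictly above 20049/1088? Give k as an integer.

obs 1: x=8 → posterior Inverse-Gamma(23/6, 101/2)
obs 2: x=2 → posterior Inverse-Gamma(13/3, 55)
obs 3: x=1 → posterior Inverse-Gamma(29/6, 57)
obs 4: x=-5 → posterior Inverse-Gamma(16/3, 65)
obs 5: x=-4 → posterior Inverse-Gamma(35/6, 139/2)
obs 6: x=7 → posterior Inverse-Gamma(19/3, 203/2)
obs 7: x=-3 → posterior Inverse-Gamma(41/6, 207/2)
obs 8: x=-2 → posterior Inverse-Gamma(22/3, 104)
obs 9: x=-1/4 → posterior Inverse-Gamma(47/6, 3337/32)
obs 10: x=-4 → posterior Inverse-Gamma(25/3, 3481/32)
obs 11: x=-1 → posterior Inverse-Gamma(53/6, 3481/32)
obs 12: x=7 → posterior Inverse-Gamma(28/3, 4505/32)

k = 6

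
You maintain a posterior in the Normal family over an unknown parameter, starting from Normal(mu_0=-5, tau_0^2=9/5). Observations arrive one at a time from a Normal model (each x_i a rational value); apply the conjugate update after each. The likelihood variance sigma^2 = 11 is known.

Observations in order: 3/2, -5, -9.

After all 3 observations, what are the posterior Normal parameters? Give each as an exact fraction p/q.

mu_0=-775/164, tau_0^2=99/82

obs 1: x=3/2 → posterior Normal(-523/128, 99/64)
obs 2: x=-5 → posterior Normal(-613/146, 99/73)
obs 3: x=-9 → posterior Normal(-775/164, 99/82)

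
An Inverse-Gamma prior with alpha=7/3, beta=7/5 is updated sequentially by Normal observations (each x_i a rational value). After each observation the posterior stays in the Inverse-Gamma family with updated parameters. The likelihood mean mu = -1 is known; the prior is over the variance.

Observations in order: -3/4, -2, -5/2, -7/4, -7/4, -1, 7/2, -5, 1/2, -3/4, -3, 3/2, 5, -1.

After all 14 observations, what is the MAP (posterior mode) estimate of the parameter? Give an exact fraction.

5523/1240

obs 1: x=-3/4 → posterior Inverse-Gamma(17/6, 229/160)
obs 2: x=-2 → posterior Inverse-Gamma(10/3, 309/160)
obs 3: x=-5/2 → posterior Inverse-Gamma(23/6, 489/160)
obs 4: x=-7/4 → posterior Inverse-Gamma(13/3, 267/80)
obs 5: x=-7/4 → posterior Inverse-Gamma(29/6, 579/160)
obs 6: x=-1 → posterior Inverse-Gamma(16/3, 579/160)
obs 7: x=7/2 → posterior Inverse-Gamma(35/6, 2199/160)
obs 8: x=-5 → posterior Inverse-Gamma(19/3, 3479/160)
obs 9: x=1/2 → posterior Inverse-Gamma(41/6, 3659/160)
obs 10: x=-3/4 → posterior Inverse-Gamma(22/3, 229/10)
obs 11: x=-3 → posterior Inverse-Gamma(47/6, 249/10)
obs 12: x=3/2 → posterior Inverse-Gamma(25/3, 1121/40)
obs 13: x=5 → posterior Inverse-Gamma(53/6, 1841/40)
obs 14: x=-1 → posterior Inverse-Gamma(28/3, 1841/40)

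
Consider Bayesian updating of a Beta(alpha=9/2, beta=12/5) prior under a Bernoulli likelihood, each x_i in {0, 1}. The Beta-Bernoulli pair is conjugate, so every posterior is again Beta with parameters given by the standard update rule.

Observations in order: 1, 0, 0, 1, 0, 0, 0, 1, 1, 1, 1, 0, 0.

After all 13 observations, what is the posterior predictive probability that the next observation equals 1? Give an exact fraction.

105/199

obs 1: x=1 → posterior Beta(11/2, 12/5)
obs 2: x=0 → posterior Beta(11/2, 17/5)
obs 3: x=0 → posterior Beta(11/2, 22/5)
obs 4: x=1 → posterior Beta(13/2, 22/5)
obs 5: x=0 → posterior Beta(13/2, 27/5)
obs 6: x=0 → posterior Beta(13/2, 32/5)
obs 7: x=0 → posterior Beta(13/2, 37/5)
obs 8: x=1 → posterior Beta(15/2, 37/5)
obs 9: x=1 → posterior Beta(17/2, 37/5)
obs 10: x=1 → posterior Beta(19/2, 37/5)
obs 11: x=1 → posterior Beta(21/2, 37/5)
obs 12: x=0 → posterior Beta(21/2, 42/5)
obs 13: x=0 → posterior Beta(21/2, 47/5)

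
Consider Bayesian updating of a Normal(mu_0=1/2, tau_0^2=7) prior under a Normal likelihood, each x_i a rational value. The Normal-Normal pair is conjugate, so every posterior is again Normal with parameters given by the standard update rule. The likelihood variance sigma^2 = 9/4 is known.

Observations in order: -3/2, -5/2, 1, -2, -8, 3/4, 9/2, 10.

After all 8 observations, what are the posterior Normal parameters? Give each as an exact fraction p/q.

obs 1: x=-3/2 → posterior Normal(-75/74, 63/37)
obs 2: x=-5/2 → posterior Normal(-43/26, 63/65)
obs 3: x=1 → posterior Normal(-53/62, 21/31)
obs 4: x=-2 → posterior Normal(-271/242, 63/121)
obs 5: x=-8 → posterior Normal(-719/298, 63/149)
obs 6: x=3/4 → posterior Normal(-677/354, 21/59)
obs 7: x=9/2 → posterior Normal(-85/82, 63/205)
obs 8: x=10 → posterior Normal(135/466, 63/233)

mu_0=135/466, tau_0^2=63/233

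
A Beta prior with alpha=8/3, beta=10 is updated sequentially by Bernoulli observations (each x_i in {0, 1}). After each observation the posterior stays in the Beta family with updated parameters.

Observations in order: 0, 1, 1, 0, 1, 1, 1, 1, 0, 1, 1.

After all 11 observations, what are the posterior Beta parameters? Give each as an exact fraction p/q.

obs 1: x=0 → posterior Beta(8/3, 11)
obs 2: x=1 → posterior Beta(11/3, 11)
obs 3: x=1 → posterior Beta(14/3, 11)
obs 4: x=0 → posterior Beta(14/3, 12)
obs 5: x=1 → posterior Beta(17/3, 12)
obs 6: x=1 → posterior Beta(20/3, 12)
obs 7: x=1 → posterior Beta(23/3, 12)
obs 8: x=1 → posterior Beta(26/3, 12)
obs 9: x=0 → posterior Beta(26/3, 13)
obs 10: x=1 → posterior Beta(29/3, 13)
obs 11: x=1 → posterior Beta(32/3, 13)

alpha=32/3, beta=13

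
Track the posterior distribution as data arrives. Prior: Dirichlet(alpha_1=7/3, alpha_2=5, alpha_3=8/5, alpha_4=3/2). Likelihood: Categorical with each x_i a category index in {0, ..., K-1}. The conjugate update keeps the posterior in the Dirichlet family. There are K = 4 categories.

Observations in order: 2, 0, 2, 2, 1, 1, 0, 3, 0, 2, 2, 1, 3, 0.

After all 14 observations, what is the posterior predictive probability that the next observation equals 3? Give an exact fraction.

obs 1: x=2 → posterior Dirichlet(7/3, 5, 13/5, 3/2)
obs 2: x=0 → posterior Dirichlet(10/3, 5, 13/5, 3/2)
obs 3: x=2 → posterior Dirichlet(10/3, 5, 18/5, 3/2)
obs 4: x=2 → posterior Dirichlet(10/3, 5, 23/5, 3/2)
obs 5: x=1 → posterior Dirichlet(10/3, 6, 23/5, 3/2)
obs 6: x=1 → posterior Dirichlet(10/3, 7, 23/5, 3/2)
obs 7: x=0 → posterior Dirichlet(13/3, 7, 23/5, 3/2)
obs 8: x=3 → posterior Dirichlet(13/3, 7, 23/5, 5/2)
obs 9: x=0 → posterior Dirichlet(16/3, 7, 23/5, 5/2)
obs 10: x=2 → posterior Dirichlet(16/3, 7, 28/5, 5/2)
obs 11: x=2 → posterior Dirichlet(16/3, 7, 33/5, 5/2)
obs 12: x=1 → posterior Dirichlet(16/3, 8, 33/5, 5/2)
obs 13: x=3 → posterior Dirichlet(16/3, 8, 33/5, 7/2)
obs 14: x=0 → posterior Dirichlet(19/3, 8, 33/5, 7/2)

105/733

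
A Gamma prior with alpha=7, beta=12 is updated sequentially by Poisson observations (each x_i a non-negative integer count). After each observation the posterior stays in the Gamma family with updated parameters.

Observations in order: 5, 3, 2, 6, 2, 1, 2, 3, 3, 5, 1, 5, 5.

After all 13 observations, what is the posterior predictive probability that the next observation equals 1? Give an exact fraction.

obs 1: x=5 → posterior Gamma(12, 13)
obs 2: x=3 → posterior Gamma(15, 14)
obs 3: x=2 → posterior Gamma(17, 15)
obs 4: x=6 → posterior Gamma(23, 16)
obs 5: x=2 → posterior Gamma(25, 17)
obs 6: x=1 → posterior Gamma(26, 18)
obs 7: x=2 → posterior Gamma(28, 19)
obs 8: x=3 → posterior Gamma(31, 20)
obs 9: x=3 → posterior Gamma(34, 21)
obs 10: x=5 → posterior Gamma(39, 22)
obs 11: x=1 → posterior Gamma(40, 23)
obs 12: x=5 → posterior Gamma(45, 24)
obs 13: x=5 → posterior Gamma(50, 25)

197215226305252951352932141320696557418301608777255751192569732666015625/728804005496345129890654194669666011318154979176422618860761269967781888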